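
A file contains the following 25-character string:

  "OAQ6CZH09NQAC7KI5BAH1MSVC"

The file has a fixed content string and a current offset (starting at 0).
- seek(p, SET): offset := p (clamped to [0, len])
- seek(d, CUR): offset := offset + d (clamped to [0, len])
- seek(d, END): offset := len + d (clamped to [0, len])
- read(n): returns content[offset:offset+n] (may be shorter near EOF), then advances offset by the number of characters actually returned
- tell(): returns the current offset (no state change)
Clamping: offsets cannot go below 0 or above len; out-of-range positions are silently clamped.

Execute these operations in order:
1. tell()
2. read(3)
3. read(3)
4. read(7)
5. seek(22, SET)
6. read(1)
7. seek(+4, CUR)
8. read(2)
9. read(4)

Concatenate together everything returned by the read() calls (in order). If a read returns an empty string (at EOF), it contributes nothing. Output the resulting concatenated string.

After 1 (tell()): offset=0
After 2 (read(3)): returned 'OAQ', offset=3
After 3 (read(3)): returned '6CZ', offset=6
After 4 (read(7)): returned 'H09NQAC', offset=13
After 5 (seek(22, SET)): offset=22
After 6 (read(1)): returned 'S', offset=23
After 7 (seek(+4, CUR)): offset=25
After 8 (read(2)): returned '', offset=25
After 9 (read(4)): returned '', offset=25

Answer: OAQ6CZH09NQACS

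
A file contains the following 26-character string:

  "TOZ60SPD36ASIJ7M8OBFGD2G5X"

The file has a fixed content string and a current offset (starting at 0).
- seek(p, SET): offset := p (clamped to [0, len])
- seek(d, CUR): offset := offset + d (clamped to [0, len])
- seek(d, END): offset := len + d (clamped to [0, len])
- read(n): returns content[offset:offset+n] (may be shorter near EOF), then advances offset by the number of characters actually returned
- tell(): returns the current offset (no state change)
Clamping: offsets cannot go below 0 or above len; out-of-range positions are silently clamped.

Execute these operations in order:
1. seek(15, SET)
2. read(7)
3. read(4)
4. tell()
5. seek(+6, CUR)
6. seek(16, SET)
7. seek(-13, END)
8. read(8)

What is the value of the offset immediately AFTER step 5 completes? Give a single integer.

After 1 (seek(15, SET)): offset=15
After 2 (read(7)): returned 'M8OBFGD', offset=22
After 3 (read(4)): returned '2G5X', offset=26
After 4 (tell()): offset=26
After 5 (seek(+6, CUR)): offset=26

Answer: 26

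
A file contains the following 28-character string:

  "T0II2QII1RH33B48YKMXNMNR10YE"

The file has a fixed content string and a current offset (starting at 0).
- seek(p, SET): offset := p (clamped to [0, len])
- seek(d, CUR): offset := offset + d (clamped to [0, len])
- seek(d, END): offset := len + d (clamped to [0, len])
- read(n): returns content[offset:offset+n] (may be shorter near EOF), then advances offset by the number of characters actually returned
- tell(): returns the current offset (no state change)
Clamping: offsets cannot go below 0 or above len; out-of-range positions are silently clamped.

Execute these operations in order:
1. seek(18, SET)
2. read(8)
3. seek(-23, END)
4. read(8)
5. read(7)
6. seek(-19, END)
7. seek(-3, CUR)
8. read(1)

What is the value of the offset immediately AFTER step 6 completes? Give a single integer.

After 1 (seek(18, SET)): offset=18
After 2 (read(8)): returned 'MXNMNR10', offset=26
After 3 (seek(-23, END)): offset=5
After 4 (read(8)): returned 'QII1RH33', offset=13
After 5 (read(7)): returned 'B48YKMX', offset=20
After 6 (seek(-19, END)): offset=9

Answer: 9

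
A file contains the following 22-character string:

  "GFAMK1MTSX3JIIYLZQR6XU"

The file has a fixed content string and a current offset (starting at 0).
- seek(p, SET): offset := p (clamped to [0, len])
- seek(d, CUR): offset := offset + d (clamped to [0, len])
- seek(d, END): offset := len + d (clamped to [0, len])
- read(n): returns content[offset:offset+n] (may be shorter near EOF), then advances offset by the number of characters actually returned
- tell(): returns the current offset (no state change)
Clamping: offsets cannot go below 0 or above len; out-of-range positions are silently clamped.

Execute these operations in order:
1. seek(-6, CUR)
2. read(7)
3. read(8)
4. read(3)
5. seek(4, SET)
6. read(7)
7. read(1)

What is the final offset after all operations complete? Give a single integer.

After 1 (seek(-6, CUR)): offset=0
After 2 (read(7)): returned 'GFAMK1M', offset=7
After 3 (read(8)): returned 'TSX3JIIY', offset=15
After 4 (read(3)): returned 'LZQ', offset=18
After 5 (seek(4, SET)): offset=4
After 6 (read(7)): returned 'K1MTSX3', offset=11
After 7 (read(1)): returned 'J', offset=12

Answer: 12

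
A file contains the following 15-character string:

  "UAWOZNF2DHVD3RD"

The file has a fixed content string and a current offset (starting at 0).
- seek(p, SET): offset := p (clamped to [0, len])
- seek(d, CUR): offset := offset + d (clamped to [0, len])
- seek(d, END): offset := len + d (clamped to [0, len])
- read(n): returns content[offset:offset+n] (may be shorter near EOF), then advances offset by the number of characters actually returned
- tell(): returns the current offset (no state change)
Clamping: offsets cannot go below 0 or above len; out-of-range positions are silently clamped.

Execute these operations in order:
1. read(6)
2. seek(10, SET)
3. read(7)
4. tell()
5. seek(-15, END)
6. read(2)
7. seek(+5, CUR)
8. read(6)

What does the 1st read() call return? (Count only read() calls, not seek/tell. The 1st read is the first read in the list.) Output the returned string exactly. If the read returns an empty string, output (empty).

After 1 (read(6)): returned 'UAWOZN', offset=6
After 2 (seek(10, SET)): offset=10
After 3 (read(7)): returned 'VD3RD', offset=15
After 4 (tell()): offset=15
After 5 (seek(-15, END)): offset=0
After 6 (read(2)): returned 'UA', offset=2
After 7 (seek(+5, CUR)): offset=7
After 8 (read(6)): returned '2DHVD3', offset=13

Answer: UAWOZN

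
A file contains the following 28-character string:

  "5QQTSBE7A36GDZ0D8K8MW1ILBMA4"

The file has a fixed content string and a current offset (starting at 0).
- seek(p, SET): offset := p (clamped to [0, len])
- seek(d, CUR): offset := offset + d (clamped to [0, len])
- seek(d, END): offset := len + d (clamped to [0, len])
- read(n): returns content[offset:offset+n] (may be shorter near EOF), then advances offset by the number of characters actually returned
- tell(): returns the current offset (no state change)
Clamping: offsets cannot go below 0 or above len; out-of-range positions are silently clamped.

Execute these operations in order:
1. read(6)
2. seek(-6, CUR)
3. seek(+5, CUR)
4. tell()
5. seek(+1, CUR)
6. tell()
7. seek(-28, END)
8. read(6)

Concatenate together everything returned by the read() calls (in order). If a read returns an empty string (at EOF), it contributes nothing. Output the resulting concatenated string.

After 1 (read(6)): returned '5QQTSB', offset=6
After 2 (seek(-6, CUR)): offset=0
After 3 (seek(+5, CUR)): offset=5
After 4 (tell()): offset=5
After 5 (seek(+1, CUR)): offset=6
After 6 (tell()): offset=6
After 7 (seek(-28, END)): offset=0
After 8 (read(6)): returned '5QQTSB', offset=6

Answer: 5QQTSB5QQTSB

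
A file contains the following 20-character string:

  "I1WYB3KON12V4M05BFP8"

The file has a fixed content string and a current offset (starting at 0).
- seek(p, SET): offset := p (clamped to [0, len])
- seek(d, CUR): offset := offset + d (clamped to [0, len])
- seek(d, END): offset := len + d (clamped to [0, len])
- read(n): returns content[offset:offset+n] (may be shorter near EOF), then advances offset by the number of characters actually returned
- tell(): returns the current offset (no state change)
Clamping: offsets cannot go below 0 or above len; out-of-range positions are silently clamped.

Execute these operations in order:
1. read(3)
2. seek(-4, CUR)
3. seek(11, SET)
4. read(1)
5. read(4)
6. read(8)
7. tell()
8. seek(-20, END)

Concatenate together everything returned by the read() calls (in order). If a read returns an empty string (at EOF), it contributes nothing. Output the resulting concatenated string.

Answer: I1WV4M05BFP8

Derivation:
After 1 (read(3)): returned 'I1W', offset=3
After 2 (seek(-4, CUR)): offset=0
After 3 (seek(11, SET)): offset=11
After 4 (read(1)): returned 'V', offset=12
After 5 (read(4)): returned '4M05', offset=16
After 6 (read(8)): returned 'BFP8', offset=20
After 7 (tell()): offset=20
After 8 (seek(-20, END)): offset=0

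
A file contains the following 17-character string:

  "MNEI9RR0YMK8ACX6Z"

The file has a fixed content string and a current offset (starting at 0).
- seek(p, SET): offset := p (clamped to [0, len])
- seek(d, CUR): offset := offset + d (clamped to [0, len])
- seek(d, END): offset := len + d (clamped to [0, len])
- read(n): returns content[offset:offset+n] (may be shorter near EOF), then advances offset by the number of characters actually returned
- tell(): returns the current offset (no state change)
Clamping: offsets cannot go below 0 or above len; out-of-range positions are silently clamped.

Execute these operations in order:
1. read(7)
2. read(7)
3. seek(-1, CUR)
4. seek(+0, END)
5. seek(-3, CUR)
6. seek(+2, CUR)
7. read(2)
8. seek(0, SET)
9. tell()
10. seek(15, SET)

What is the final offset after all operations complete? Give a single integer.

Answer: 15

Derivation:
After 1 (read(7)): returned 'MNEI9RR', offset=7
After 2 (read(7)): returned '0YMK8AC', offset=14
After 3 (seek(-1, CUR)): offset=13
After 4 (seek(+0, END)): offset=17
After 5 (seek(-3, CUR)): offset=14
After 6 (seek(+2, CUR)): offset=16
After 7 (read(2)): returned 'Z', offset=17
After 8 (seek(0, SET)): offset=0
After 9 (tell()): offset=0
After 10 (seek(15, SET)): offset=15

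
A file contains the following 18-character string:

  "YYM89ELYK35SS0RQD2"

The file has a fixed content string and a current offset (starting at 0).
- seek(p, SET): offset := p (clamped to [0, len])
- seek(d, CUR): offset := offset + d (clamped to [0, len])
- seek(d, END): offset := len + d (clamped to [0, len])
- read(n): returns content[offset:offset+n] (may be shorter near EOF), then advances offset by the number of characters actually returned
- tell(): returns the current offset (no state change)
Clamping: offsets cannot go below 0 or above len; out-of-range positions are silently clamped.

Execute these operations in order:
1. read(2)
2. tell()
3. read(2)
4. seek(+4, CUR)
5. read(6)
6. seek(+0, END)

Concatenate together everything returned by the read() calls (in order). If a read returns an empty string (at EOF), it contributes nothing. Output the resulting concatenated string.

After 1 (read(2)): returned 'YY', offset=2
After 2 (tell()): offset=2
After 3 (read(2)): returned 'M8', offset=4
After 4 (seek(+4, CUR)): offset=8
After 5 (read(6)): returned 'K35SS0', offset=14
After 6 (seek(+0, END)): offset=18

Answer: YYM8K35SS0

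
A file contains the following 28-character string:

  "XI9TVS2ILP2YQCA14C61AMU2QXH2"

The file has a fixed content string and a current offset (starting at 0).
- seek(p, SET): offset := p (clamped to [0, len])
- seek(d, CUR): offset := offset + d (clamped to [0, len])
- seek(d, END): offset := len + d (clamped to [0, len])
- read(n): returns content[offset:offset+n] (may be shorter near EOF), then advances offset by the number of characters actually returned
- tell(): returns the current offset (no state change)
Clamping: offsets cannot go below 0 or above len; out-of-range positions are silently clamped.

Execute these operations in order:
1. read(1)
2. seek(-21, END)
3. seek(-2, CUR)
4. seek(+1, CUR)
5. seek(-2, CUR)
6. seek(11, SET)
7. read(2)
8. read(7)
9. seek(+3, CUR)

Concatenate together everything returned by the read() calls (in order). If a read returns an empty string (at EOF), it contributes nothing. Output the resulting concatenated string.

After 1 (read(1)): returned 'X', offset=1
After 2 (seek(-21, END)): offset=7
After 3 (seek(-2, CUR)): offset=5
After 4 (seek(+1, CUR)): offset=6
After 5 (seek(-2, CUR)): offset=4
After 6 (seek(11, SET)): offset=11
After 7 (read(2)): returned 'YQ', offset=13
After 8 (read(7)): returned 'CA14C61', offset=20
After 9 (seek(+3, CUR)): offset=23

Answer: XYQCA14C61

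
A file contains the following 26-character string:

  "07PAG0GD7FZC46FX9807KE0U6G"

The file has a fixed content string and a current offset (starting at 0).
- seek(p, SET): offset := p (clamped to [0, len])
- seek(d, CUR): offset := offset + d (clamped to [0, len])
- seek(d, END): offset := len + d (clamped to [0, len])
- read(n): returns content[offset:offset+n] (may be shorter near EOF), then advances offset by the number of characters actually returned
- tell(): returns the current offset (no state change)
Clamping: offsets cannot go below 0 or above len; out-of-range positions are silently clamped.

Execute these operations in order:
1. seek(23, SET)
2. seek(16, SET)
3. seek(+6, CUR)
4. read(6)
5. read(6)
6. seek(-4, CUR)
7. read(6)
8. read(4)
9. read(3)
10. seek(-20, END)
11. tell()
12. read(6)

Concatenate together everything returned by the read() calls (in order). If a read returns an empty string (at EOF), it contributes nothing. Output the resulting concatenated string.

Answer: 0U6G0U6GGD7FZC

Derivation:
After 1 (seek(23, SET)): offset=23
After 2 (seek(16, SET)): offset=16
After 3 (seek(+6, CUR)): offset=22
After 4 (read(6)): returned '0U6G', offset=26
After 5 (read(6)): returned '', offset=26
After 6 (seek(-4, CUR)): offset=22
After 7 (read(6)): returned '0U6G', offset=26
After 8 (read(4)): returned '', offset=26
After 9 (read(3)): returned '', offset=26
After 10 (seek(-20, END)): offset=6
After 11 (tell()): offset=6
After 12 (read(6)): returned 'GD7FZC', offset=12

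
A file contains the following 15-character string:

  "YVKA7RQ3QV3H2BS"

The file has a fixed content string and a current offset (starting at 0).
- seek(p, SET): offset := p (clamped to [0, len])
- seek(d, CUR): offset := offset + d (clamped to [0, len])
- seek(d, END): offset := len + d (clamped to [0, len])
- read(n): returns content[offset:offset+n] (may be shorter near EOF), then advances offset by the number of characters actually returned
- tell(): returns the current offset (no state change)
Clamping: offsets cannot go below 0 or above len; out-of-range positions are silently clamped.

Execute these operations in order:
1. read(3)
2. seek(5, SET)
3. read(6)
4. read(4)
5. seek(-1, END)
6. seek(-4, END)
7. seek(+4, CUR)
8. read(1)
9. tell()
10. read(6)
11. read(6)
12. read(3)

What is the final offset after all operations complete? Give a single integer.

Answer: 15

Derivation:
After 1 (read(3)): returned 'YVK', offset=3
After 2 (seek(5, SET)): offset=5
After 3 (read(6)): returned 'RQ3QV3', offset=11
After 4 (read(4)): returned 'H2BS', offset=15
After 5 (seek(-1, END)): offset=14
After 6 (seek(-4, END)): offset=11
After 7 (seek(+4, CUR)): offset=15
After 8 (read(1)): returned '', offset=15
After 9 (tell()): offset=15
After 10 (read(6)): returned '', offset=15
After 11 (read(6)): returned '', offset=15
After 12 (read(3)): returned '', offset=15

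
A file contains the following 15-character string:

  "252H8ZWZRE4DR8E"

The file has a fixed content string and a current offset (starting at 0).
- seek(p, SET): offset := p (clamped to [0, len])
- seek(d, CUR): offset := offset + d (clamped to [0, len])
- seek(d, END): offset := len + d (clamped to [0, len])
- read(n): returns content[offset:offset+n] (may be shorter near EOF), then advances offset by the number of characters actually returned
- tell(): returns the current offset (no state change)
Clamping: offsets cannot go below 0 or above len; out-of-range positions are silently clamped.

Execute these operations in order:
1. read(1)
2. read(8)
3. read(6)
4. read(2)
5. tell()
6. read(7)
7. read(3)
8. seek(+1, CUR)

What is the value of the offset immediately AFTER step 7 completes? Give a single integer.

Answer: 15

Derivation:
After 1 (read(1)): returned '2', offset=1
After 2 (read(8)): returned '52H8ZWZR', offset=9
After 3 (read(6)): returned 'E4DR8E', offset=15
After 4 (read(2)): returned '', offset=15
After 5 (tell()): offset=15
After 6 (read(7)): returned '', offset=15
After 7 (read(3)): returned '', offset=15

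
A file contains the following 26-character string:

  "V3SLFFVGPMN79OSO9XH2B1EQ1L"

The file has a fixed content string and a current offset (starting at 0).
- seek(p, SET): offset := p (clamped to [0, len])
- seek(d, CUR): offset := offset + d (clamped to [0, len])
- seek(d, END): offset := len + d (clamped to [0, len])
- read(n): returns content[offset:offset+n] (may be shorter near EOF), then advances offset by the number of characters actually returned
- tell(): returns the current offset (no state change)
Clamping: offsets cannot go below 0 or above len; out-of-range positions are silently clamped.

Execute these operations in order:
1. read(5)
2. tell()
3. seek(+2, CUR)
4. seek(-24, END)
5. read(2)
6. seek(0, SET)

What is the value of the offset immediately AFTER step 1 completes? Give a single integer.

Answer: 5

Derivation:
After 1 (read(5)): returned 'V3SLF', offset=5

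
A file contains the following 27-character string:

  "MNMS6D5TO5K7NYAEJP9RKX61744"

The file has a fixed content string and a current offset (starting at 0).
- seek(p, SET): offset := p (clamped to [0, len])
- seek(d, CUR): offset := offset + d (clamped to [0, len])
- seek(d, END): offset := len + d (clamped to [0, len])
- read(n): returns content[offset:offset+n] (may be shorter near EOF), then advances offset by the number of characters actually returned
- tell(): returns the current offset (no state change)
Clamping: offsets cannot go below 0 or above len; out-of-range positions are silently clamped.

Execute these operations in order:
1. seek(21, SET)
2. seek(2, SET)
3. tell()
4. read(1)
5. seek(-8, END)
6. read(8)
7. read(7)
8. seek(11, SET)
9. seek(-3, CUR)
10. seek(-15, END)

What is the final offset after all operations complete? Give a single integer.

After 1 (seek(21, SET)): offset=21
After 2 (seek(2, SET)): offset=2
After 3 (tell()): offset=2
After 4 (read(1)): returned 'M', offset=3
After 5 (seek(-8, END)): offset=19
After 6 (read(8)): returned 'RKX61744', offset=27
After 7 (read(7)): returned '', offset=27
After 8 (seek(11, SET)): offset=11
After 9 (seek(-3, CUR)): offset=8
After 10 (seek(-15, END)): offset=12

Answer: 12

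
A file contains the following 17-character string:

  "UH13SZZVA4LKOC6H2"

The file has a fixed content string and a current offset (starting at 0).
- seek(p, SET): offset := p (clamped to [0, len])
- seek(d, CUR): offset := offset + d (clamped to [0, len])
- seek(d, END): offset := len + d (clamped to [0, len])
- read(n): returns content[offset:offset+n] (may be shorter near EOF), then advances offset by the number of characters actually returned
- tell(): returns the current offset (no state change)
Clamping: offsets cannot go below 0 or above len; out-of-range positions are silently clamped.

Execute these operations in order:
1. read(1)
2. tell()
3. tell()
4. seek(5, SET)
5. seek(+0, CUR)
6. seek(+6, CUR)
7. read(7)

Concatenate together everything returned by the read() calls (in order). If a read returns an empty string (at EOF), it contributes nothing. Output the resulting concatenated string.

Answer: UKOC6H2

Derivation:
After 1 (read(1)): returned 'U', offset=1
After 2 (tell()): offset=1
After 3 (tell()): offset=1
After 4 (seek(5, SET)): offset=5
After 5 (seek(+0, CUR)): offset=5
After 6 (seek(+6, CUR)): offset=11
After 7 (read(7)): returned 'KOC6H2', offset=17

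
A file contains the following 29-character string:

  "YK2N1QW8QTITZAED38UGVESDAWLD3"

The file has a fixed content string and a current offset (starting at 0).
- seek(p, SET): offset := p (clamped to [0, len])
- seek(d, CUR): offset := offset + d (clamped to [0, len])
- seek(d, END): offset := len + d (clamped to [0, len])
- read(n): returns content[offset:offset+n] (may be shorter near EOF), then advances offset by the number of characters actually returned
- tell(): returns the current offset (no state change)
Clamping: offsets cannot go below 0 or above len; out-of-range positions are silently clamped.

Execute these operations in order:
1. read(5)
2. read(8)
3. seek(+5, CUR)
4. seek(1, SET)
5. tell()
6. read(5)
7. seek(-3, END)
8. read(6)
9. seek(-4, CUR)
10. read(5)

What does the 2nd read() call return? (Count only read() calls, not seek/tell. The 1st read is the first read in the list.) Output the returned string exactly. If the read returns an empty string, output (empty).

Answer: QW8QTITZ

Derivation:
After 1 (read(5)): returned 'YK2N1', offset=5
After 2 (read(8)): returned 'QW8QTITZ', offset=13
After 3 (seek(+5, CUR)): offset=18
After 4 (seek(1, SET)): offset=1
After 5 (tell()): offset=1
After 6 (read(5)): returned 'K2N1Q', offset=6
After 7 (seek(-3, END)): offset=26
After 8 (read(6)): returned 'LD3', offset=29
After 9 (seek(-4, CUR)): offset=25
After 10 (read(5)): returned 'WLD3', offset=29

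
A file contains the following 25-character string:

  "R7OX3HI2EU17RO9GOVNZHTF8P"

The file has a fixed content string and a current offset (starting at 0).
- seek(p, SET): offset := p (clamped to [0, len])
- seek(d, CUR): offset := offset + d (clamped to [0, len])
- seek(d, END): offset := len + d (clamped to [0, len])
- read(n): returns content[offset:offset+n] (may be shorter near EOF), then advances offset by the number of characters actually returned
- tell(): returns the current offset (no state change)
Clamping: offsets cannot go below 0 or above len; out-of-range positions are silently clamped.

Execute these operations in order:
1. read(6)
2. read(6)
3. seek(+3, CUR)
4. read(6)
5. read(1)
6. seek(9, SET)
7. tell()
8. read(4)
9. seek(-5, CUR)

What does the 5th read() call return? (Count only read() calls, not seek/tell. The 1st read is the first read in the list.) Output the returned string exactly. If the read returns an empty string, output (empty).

Answer: U17R

Derivation:
After 1 (read(6)): returned 'R7OX3H', offset=6
After 2 (read(6)): returned 'I2EU17', offset=12
After 3 (seek(+3, CUR)): offset=15
After 4 (read(6)): returned 'GOVNZH', offset=21
After 5 (read(1)): returned 'T', offset=22
After 6 (seek(9, SET)): offset=9
After 7 (tell()): offset=9
After 8 (read(4)): returned 'U17R', offset=13
After 9 (seek(-5, CUR)): offset=8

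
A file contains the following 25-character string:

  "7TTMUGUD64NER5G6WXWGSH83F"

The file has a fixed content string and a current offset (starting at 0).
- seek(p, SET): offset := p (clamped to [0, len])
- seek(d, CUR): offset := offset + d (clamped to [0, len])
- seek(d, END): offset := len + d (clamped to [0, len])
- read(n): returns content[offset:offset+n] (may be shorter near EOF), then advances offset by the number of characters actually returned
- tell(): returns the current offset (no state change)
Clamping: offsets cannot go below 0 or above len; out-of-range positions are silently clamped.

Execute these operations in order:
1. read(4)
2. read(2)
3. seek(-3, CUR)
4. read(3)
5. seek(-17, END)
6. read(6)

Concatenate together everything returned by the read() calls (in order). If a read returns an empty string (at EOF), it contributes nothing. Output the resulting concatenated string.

After 1 (read(4)): returned '7TTM', offset=4
After 2 (read(2)): returned 'UG', offset=6
After 3 (seek(-3, CUR)): offset=3
After 4 (read(3)): returned 'MUG', offset=6
After 5 (seek(-17, END)): offset=8
After 6 (read(6)): returned '64NER5', offset=14

Answer: 7TTMUGMUG64NER5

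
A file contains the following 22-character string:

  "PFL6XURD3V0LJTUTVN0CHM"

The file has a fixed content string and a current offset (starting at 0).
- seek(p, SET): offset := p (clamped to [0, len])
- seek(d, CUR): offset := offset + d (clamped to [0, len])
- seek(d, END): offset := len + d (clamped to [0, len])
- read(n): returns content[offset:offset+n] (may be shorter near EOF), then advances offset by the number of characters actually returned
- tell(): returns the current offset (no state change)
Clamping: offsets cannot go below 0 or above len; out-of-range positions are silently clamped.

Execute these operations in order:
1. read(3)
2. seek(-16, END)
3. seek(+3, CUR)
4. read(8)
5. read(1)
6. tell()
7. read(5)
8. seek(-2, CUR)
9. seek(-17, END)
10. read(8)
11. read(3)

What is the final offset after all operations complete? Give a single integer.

After 1 (read(3)): returned 'PFL', offset=3
After 2 (seek(-16, END)): offset=6
After 3 (seek(+3, CUR)): offset=9
After 4 (read(8)): returned 'V0LJTUTV', offset=17
After 5 (read(1)): returned 'N', offset=18
After 6 (tell()): offset=18
After 7 (read(5)): returned '0CHM', offset=22
After 8 (seek(-2, CUR)): offset=20
After 9 (seek(-17, END)): offset=5
After 10 (read(8)): returned 'URD3V0LJ', offset=13
After 11 (read(3)): returned 'TUT', offset=16

Answer: 16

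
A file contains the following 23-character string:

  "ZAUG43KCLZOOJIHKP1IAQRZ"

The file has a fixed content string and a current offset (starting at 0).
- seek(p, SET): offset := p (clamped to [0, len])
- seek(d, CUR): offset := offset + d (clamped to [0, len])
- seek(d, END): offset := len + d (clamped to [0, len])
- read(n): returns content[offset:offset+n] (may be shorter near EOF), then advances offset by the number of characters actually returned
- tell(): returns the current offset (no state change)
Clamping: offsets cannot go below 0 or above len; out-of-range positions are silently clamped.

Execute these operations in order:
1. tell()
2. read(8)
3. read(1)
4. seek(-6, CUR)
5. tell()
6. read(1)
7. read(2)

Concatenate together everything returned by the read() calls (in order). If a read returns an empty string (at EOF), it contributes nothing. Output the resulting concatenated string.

Answer: ZAUG43KCLG43

Derivation:
After 1 (tell()): offset=0
After 2 (read(8)): returned 'ZAUG43KC', offset=8
After 3 (read(1)): returned 'L', offset=9
After 4 (seek(-6, CUR)): offset=3
After 5 (tell()): offset=3
After 6 (read(1)): returned 'G', offset=4
After 7 (read(2)): returned '43', offset=6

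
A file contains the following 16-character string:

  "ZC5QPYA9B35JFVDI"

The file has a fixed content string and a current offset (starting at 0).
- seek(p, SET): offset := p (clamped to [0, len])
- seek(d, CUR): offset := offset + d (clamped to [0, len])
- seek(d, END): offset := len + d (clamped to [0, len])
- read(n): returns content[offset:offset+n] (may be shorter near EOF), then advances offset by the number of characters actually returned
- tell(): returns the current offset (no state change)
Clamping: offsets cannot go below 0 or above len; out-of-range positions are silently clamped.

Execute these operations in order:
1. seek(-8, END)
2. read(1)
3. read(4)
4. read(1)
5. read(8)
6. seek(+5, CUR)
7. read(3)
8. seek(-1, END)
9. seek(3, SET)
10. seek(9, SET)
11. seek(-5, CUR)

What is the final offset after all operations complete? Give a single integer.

After 1 (seek(-8, END)): offset=8
After 2 (read(1)): returned 'B', offset=9
After 3 (read(4)): returned '35JF', offset=13
After 4 (read(1)): returned 'V', offset=14
After 5 (read(8)): returned 'DI', offset=16
After 6 (seek(+5, CUR)): offset=16
After 7 (read(3)): returned '', offset=16
After 8 (seek(-1, END)): offset=15
After 9 (seek(3, SET)): offset=3
After 10 (seek(9, SET)): offset=9
After 11 (seek(-5, CUR)): offset=4

Answer: 4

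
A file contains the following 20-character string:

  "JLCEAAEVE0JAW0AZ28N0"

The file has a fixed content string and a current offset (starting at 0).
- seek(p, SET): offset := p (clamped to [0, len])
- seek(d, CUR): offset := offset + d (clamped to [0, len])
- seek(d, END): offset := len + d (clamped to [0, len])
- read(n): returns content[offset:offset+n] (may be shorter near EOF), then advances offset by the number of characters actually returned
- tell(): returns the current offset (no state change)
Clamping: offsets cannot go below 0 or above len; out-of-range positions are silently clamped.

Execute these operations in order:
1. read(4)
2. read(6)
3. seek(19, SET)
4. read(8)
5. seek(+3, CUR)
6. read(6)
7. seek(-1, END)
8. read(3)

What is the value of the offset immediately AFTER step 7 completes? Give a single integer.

After 1 (read(4)): returned 'JLCE', offset=4
After 2 (read(6)): returned 'AAEVE0', offset=10
After 3 (seek(19, SET)): offset=19
After 4 (read(8)): returned '0', offset=20
After 5 (seek(+3, CUR)): offset=20
After 6 (read(6)): returned '', offset=20
After 7 (seek(-1, END)): offset=19

Answer: 19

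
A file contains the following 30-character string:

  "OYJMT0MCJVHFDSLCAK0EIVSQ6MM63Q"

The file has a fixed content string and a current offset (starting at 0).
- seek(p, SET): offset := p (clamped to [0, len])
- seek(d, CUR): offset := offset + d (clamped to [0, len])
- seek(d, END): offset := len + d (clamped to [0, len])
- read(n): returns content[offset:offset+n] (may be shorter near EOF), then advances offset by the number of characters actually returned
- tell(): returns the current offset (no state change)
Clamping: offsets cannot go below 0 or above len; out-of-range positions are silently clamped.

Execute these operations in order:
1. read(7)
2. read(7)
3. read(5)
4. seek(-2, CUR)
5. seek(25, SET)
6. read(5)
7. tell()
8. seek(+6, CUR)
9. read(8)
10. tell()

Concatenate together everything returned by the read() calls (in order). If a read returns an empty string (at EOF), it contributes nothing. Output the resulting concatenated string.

After 1 (read(7)): returned 'OYJMT0M', offset=7
After 2 (read(7)): returned 'CJVHFDS', offset=14
After 3 (read(5)): returned 'LCAK0', offset=19
After 4 (seek(-2, CUR)): offset=17
After 5 (seek(25, SET)): offset=25
After 6 (read(5)): returned 'MM63Q', offset=30
After 7 (tell()): offset=30
After 8 (seek(+6, CUR)): offset=30
After 9 (read(8)): returned '', offset=30
After 10 (tell()): offset=30

Answer: OYJMT0MCJVHFDSLCAK0MM63Q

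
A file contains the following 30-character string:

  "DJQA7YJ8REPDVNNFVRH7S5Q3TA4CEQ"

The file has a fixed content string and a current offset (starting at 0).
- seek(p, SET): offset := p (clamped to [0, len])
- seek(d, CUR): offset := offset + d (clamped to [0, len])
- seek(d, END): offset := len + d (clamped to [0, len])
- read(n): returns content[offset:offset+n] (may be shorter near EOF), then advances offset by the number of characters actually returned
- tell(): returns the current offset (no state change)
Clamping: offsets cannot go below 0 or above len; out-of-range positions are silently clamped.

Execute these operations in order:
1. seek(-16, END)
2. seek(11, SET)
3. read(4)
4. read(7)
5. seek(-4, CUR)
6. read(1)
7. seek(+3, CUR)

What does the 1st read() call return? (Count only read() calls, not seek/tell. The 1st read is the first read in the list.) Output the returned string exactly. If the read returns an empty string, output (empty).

After 1 (seek(-16, END)): offset=14
After 2 (seek(11, SET)): offset=11
After 3 (read(4)): returned 'DVNN', offset=15
After 4 (read(7)): returned 'FVRH7S5', offset=22
After 5 (seek(-4, CUR)): offset=18
After 6 (read(1)): returned 'H', offset=19
After 7 (seek(+3, CUR)): offset=22

Answer: DVNN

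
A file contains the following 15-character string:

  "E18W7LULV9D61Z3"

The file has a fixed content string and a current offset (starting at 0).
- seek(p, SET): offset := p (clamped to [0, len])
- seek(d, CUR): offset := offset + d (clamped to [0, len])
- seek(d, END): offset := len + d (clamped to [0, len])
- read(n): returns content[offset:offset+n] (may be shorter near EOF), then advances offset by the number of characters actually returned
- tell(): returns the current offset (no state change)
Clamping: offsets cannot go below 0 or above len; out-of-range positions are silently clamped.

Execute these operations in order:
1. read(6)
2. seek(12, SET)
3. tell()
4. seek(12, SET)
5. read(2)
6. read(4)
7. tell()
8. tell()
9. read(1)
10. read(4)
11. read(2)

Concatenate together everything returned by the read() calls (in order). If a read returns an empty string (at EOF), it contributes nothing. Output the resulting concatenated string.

After 1 (read(6)): returned 'E18W7L', offset=6
After 2 (seek(12, SET)): offset=12
After 3 (tell()): offset=12
After 4 (seek(12, SET)): offset=12
After 5 (read(2)): returned '1Z', offset=14
After 6 (read(4)): returned '3', offset=15
After 7 (tell()): offset=15
After 8 (tell()): offset=15
After 9 (read(1)): returned '', offset=15
After 10 (read(4)): returned '', offset=15
After 11 (read(2)): returned '', offset=15

Answer: E18W7L1Z3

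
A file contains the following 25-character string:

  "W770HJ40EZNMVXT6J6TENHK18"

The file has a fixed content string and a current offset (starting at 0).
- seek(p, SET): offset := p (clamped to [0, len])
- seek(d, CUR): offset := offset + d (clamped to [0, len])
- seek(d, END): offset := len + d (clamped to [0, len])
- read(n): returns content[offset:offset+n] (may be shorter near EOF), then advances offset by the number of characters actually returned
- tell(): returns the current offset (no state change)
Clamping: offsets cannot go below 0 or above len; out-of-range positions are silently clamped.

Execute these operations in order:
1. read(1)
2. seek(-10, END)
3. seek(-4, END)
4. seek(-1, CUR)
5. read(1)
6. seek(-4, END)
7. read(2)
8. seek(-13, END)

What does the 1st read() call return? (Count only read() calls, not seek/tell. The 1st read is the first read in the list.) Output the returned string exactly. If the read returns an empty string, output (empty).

After 1 (read(1)): returned 'W', offset=1
After 2 (seek(-10, END)): offset=15
After 3 (seek(-4, END)): offset=21
After 4 (seek(-1, CUR)): offset=20
After 5 (read(1)): returned 'N', offset=21
After 6 (seek(-4, END)): offset=21
After 7 (read(2)): returned 'HK', offset=23
After 8 (seek(-13, END)): offset=12

Answer: W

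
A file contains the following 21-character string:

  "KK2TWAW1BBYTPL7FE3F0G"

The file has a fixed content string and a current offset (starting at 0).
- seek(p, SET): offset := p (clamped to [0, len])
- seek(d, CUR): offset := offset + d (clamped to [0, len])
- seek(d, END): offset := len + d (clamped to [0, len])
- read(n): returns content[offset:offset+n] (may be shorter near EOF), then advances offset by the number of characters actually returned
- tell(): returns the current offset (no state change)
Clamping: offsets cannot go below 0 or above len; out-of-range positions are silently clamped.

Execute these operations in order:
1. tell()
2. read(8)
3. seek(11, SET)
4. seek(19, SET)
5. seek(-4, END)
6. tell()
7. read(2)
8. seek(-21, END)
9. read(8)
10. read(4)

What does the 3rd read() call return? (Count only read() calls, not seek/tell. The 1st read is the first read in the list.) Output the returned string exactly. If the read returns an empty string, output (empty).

Answer: KK2TWAW1

Derivation:
After 1 (tell()): offset=0
After 2 (read(8)): returned 'KK2TWAW1', offset=8
After 3 (seek(11, SET)): offset=11
After 4 (seek(19, SET)): offset=19
After 5 (seek(-4, END)): offset=17
After 6 (tell()): offset=17
After 7 (read(2)): returned '3F', offset=19
After 8 (seek(-21, END)): offset=0
After 9 (read(8)): returned 'KK2TWAW1', offset=8
After 10 (read(4)): returned 'BBYT', offset=12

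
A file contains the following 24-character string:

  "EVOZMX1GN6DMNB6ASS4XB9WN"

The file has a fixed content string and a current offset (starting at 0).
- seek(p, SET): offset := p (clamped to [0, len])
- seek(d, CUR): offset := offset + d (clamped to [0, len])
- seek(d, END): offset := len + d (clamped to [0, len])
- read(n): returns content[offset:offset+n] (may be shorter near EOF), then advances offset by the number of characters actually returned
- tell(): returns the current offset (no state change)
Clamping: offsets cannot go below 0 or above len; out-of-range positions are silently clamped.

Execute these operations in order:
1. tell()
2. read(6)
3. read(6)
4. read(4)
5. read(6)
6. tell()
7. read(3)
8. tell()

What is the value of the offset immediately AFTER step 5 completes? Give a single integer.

Answer: 22

Derivation:
After 1 (tell()): offset=0
After 2 (read(6)): returned 'EVOZMX', offset=6
After 3 (read(6)): returned '1GN6DM', offset=12
After 4 (read(4)): returned 'NB6A', offset=16
After 5 (read(6)): returned 'SS4XB9', offset=22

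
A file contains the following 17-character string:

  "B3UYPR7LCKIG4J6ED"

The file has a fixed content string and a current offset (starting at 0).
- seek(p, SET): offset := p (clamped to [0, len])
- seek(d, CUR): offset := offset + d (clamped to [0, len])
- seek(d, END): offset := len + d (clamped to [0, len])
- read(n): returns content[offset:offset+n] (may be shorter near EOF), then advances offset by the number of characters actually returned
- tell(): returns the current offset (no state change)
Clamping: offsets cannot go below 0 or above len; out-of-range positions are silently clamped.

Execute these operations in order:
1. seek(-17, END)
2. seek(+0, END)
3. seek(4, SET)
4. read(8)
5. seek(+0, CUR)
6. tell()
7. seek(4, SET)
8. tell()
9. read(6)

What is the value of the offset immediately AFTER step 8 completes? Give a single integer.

Answer: 4

Derivation:
After 1 (seek(-17, END)): offset=0
After 2 (seek(+0, END)): offset=17
After 3 (seek(4, SET)): offset=4
After 4 (read(8)): returned 'PR7LCKIG', offset=12
After 5 (seek(+0, CUR)): offset=12
After 6 (tell()): offset=12
After 7 (seek(4, SET)): offset=4
After 8 (tell()): offset=4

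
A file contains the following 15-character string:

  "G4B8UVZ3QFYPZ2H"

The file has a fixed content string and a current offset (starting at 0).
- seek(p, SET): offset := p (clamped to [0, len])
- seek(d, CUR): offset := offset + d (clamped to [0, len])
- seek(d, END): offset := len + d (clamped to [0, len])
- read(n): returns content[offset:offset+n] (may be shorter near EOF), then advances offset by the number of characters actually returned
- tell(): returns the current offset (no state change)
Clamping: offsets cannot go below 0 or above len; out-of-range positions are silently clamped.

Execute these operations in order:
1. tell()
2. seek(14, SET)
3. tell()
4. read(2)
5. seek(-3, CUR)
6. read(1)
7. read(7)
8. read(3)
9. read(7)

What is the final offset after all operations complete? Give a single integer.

After 1 (tell()): offset=0
After 2 (seek(14, SET)): offset=14
After 3 (tell()): offset=14
After 4 (read(2)): returned 'H', offset=15
After 5 (seek(-3, CUR)): offset=12
After 6 (read(1)): returned 'Z', offset=13
After 7 (read(7)): returned '2H', offset=15
After 8 (read(3)): returned '', offset=15
After 9 (read(7)): returned '', offset=15

Answer: 15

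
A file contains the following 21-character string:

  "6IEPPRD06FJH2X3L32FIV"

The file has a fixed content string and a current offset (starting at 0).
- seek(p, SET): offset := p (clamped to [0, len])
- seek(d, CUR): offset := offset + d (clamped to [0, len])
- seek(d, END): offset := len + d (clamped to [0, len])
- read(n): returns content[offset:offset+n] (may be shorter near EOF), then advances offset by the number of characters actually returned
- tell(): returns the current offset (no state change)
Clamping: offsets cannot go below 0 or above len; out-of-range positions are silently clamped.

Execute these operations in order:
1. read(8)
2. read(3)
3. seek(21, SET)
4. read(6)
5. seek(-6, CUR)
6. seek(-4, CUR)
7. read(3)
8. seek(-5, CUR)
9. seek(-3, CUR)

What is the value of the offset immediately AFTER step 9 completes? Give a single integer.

Answer: 6

Derivation:
After 1 (read(8)): returned '6IEPPRD0', offset=8
After 2 (read(3)): returned '6FJ', offset=11
After 3 (seek(21, SET)): offset=21
After 4 (read(6)): returned '', offset=21
After 5 (seek(-6, CUR)): offset=15
After 6 (seek(-4, CUR)): offset=11
After 7 (read(3)): returned 'H2X', offset=14
After 8 (seek(-5, CUR)): offset=9
After 9 (seek(-3, CUR)): offset=6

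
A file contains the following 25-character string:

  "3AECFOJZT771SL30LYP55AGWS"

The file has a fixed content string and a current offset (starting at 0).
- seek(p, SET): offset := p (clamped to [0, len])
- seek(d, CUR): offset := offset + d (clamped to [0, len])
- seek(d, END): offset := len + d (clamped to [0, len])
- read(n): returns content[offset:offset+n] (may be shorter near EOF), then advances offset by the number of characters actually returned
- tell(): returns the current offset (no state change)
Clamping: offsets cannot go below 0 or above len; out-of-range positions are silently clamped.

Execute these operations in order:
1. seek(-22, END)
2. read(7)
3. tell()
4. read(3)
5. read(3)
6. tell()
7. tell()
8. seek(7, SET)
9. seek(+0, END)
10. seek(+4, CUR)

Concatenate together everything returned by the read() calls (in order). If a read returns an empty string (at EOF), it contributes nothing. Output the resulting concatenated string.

Answer: CFOJZT771SL30

Derivation:
After 1 (seek(-22, END)): offset=3
After 2 (read(7)): returned 'CFOJZT7', offset=10
After 3 (tell()): offset=10
After 4 (read(3)): returned '71S', offset=13
After 5 (read(3)): returned 'L30', offset=16
After 6 (tell()): offset=16
After 7 (tell()): offset=16
After 8 (seek(7, SET)): offset=7
After 9 (seek(+0, END)): offset=25
After 10 (seek(+4, CUR)): offset=25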